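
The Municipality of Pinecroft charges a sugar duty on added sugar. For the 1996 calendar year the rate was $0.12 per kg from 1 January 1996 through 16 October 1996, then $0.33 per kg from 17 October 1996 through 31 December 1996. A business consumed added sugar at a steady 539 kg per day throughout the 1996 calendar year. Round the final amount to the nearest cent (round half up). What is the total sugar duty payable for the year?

1 January – 16 October 1996: 290 days × 539 kg/day = 156,310 kg at $0.12/kg → $18,757.20
17 October – 31 December 1996: 76 days × 539 kg/day = 40,964 kg at $0.33/kg → $13,518.12

$32,275.32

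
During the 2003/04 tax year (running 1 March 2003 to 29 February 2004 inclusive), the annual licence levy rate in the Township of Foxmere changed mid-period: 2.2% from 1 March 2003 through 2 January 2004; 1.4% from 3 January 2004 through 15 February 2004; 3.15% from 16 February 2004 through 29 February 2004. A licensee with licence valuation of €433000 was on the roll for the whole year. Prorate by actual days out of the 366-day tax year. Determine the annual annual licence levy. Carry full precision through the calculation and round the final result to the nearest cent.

1 March 2003 – 2 January 2004: 308 days at 2.2% → €433000 × 2.2% × 308/366 = €8016.4153
3 January – 15 February 2004: 44 days at 1.4% → €433000 × 1.4% × 44/366 = €728.7650
16 February – 29 February 2004: 14 days at 3.15% → €433000 × 3.15% × 14/366 = €521.7295
Total = €9266.9098

€9266.91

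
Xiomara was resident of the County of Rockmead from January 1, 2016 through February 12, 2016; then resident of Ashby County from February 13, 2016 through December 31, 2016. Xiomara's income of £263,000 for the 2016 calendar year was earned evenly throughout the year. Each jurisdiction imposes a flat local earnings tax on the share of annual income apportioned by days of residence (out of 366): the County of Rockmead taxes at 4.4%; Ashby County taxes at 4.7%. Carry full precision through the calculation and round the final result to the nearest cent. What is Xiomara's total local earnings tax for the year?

£12,268.30

The County of Rockmead, January 1 – February 12, 2016: 43 days → £263,000 × 4.4% × 43/366 = £1,359.5519
Ashby County, February 13 – December 31, 2016: 323 days → £263,000 × 4.7% × 323/366 = £10,908.7514
Total = £12,268.3033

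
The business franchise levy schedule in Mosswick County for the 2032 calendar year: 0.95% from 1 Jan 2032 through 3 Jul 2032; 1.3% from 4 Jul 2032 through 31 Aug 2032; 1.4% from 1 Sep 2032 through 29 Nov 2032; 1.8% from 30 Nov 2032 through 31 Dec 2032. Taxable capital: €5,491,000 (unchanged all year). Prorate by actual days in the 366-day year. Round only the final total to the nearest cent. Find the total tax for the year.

€65,419.41

1 Jan – 3 Jul 2032: 185 days at 0.95% → €5,491,000 × 0.95% × 185/366 = €26,367.3019
4 Jul – 31 Aug 2032: 59 days at 1.3% → €5,491,000 × 1.3% × 59/366 = €11,507.0956
1 Sep – 29 Nov 2032: 90 days at 1.4% → €5,491,000 × 1.4% × 90/366 = €18,903.4426
30 Nov – 31 Dec 2032: 32 days at 1.8% → €5,491,000 × 1.8% × 32/366 = €8,641.5738
Total = €65,419.4139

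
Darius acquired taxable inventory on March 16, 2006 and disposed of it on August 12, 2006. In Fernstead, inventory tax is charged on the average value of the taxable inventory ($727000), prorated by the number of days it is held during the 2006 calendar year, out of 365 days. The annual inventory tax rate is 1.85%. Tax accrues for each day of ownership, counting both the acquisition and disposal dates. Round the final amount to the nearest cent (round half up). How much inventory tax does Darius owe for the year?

Days held (March 16 – August 12, 2006): 150 out of 365
Tax = $727000 × 1.85% × 150/365 = $5527.1918

$5527.19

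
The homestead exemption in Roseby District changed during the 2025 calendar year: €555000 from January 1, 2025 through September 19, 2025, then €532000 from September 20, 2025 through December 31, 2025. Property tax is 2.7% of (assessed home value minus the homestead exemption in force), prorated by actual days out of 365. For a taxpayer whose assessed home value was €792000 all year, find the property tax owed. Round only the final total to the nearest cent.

January 1 – September 19, 2025: 262 days, exemption €555000 → (€792000 − €555000) × 2.7% × 262/365 = €4593.2548
September 20 – December 31, 2025: 103 days, exemption €532000 → (€792000 − €532000) × 2.7% × 103/365 = €1980.9863
Total = €6574.2411

€6574.24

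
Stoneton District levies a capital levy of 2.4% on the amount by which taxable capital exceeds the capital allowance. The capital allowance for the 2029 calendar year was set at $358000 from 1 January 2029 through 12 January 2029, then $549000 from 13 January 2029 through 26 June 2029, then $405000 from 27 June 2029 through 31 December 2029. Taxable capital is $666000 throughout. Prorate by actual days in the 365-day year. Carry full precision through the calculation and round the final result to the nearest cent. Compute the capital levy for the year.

$4738.78

1 January – 12 January 2029: 12 days, exemption $358000 → ($666000 − $358000) × 2.4% × 12/365 = $243.0247
13 January – 26 June 2029: 165 days, exemption $549000 → ($666000 − $549000) × 2.4% × 165/365 = $1269.3699
27 June – 31 December 2029: 188 days, exemption $405000 → ($666000 − $405000) × 2.4% × 188/365 = $3226.3890
Total = $4738.7836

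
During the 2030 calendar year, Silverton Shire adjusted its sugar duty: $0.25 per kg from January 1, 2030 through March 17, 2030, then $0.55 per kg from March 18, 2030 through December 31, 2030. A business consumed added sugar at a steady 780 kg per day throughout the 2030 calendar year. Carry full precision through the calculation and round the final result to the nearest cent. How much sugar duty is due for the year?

January 1 – March 17, 2030: 76 days × 780 kg/day = 59,280 kg at $0.25/kg → $14,820.00
March 18 – December 31, 2030: 289 days × 780 kg/day = 225,420 kg at $0.55/kg → $123,981.00

$138,801.00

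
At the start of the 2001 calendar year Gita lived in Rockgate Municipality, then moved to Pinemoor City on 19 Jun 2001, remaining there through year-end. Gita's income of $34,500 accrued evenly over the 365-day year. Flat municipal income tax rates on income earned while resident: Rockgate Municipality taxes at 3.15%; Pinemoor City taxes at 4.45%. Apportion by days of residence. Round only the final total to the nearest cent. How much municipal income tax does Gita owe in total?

Rockgate Municipality, 1 Jan – 18 Jun 2001: 169 days → $34,500 × 3.15% × 169/365 = $503.1801
Pinemoor City, 19 Jun – 31 Dec 2001: 196 days → $34,500 × 4.45% × 196/365 = $824.4082
Total = $1,327.5884

$1,327.59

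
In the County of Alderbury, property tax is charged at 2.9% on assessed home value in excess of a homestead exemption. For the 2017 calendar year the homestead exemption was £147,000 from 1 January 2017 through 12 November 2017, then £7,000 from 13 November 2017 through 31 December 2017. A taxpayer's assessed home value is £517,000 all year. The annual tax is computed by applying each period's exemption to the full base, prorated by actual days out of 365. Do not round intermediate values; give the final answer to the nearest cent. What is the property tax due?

£11,275.04

1 January – 12 November 2017: 316 days, exemption £147,000 → (£517,000 − £147,000) × 2.9% × 316/365 = £9,289.5342
13 November – 31 December 2017: 49 days, exemption £7,000 → (£517,000 − £7,000) × 2.9% × 49/365 = £1,985.5068
Total = £11,275.0411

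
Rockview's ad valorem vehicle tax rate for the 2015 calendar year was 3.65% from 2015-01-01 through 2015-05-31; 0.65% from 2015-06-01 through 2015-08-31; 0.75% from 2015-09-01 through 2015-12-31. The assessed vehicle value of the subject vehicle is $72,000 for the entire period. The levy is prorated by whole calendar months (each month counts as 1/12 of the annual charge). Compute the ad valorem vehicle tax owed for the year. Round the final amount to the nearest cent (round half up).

$1,392.00

2015-01-01 to 2015-05-31: 5 months at 3.65% → $72,000 × 3.65% × 5/12 = $1,095.0000
2015-06-01 to 2015-08-31: 3 months at 0.65% → $72,000 × 0.65% × 3/12 = $117.0000
2015-09-01 to 2015-12-31: 4 months at 0.75% → $72,000 × 0.75% × 4/12 = $180.0000
Total = $1,392.0000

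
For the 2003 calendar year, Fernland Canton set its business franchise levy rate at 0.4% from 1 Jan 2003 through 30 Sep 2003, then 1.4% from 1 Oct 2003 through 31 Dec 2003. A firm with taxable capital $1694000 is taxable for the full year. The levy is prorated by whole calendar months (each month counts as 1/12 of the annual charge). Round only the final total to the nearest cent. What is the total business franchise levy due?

$11011.00

1 Jan – 30 Sep 2003: 9 months at 0.4% → $1694000 × 0.4% × 9/12 = $5082.0000
1 Oct – 31 Dec 2003: 3 months at 1.4% → $1694000 × 1.4% × 3/12 = $5929.0000
Total = $11011.0000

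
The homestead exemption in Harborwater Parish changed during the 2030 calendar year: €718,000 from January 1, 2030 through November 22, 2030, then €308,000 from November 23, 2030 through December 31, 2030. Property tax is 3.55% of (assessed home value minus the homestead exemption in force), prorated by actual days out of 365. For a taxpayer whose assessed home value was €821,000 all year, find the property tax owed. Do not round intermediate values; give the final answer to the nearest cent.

€5,211.69

January 1 – November 22, 2030: 326 days, exemption €718,000 → (€821,000 − €718,000) × 3.55% × 326/365 = €3,265.8055
November 23 – December 31, 2030: 39 days, exemption €308,000 → (€821,000 − €308,000) × 3.55% × 39/365 = €1,945.8863
Total = €5,211.6918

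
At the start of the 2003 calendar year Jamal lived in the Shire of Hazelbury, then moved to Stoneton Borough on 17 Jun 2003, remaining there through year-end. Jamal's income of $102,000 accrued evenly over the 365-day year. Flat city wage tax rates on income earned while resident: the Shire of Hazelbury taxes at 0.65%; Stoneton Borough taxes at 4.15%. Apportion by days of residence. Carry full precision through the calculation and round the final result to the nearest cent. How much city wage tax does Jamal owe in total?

The Shire of Hazelbury, 1 Jan – 16 Jun 2003: 167 days → $102,000 × 0.65% × 167/365 = $303.3452
Stoneton Borough, 17 Jun – 31 Dec 2003: 198 days → $102,000 × 4.15% × 198/365 = $2,296.2575
Total = $2,599.6027

$2,599.60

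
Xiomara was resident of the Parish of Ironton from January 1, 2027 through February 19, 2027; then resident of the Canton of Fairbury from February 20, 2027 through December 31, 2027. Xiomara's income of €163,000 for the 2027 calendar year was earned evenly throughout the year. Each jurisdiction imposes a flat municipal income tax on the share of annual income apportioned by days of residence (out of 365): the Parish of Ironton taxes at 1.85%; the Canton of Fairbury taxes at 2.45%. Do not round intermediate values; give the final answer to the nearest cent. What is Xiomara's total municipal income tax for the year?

€3,859.53

The Parish of Ironton, January 1 – February 19, 2027: 50 days → €163,000 × 1.85% × 50/365 = €413.0822
The Canton of Fairbury, February 20 – December 31, 2027: 315 days → €163,000 × 2.45% × 315/365 = €3,446.4452
Total = €3,859.5274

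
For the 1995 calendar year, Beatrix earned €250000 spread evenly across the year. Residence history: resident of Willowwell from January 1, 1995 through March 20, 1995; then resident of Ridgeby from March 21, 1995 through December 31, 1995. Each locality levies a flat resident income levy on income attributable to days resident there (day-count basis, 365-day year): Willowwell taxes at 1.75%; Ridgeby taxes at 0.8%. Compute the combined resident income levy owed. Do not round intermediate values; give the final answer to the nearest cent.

Willowwell, January 1 – March 20, 1995: 79 days → €250000 × 1.75% × 79/365 = €946.9178
Ridgeby, March 21 – December 31, 1995: 286 days → €250000 × 0.8% × 286/365 = €1567.1233
Total = €2514.0411

€2514.04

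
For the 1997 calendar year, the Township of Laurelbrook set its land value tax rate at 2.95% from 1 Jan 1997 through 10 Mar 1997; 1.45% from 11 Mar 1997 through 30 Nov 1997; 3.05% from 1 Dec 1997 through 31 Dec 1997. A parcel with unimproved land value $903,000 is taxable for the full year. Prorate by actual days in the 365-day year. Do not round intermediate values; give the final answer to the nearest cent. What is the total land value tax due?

1 Jan – 10 Mar 1997: 69 days at 2.95% → $903,000 × 2.95% × 69/365 = $5,035.7712
11 Mar – 30 Nov 1997: 265 days at 1.45% → $903,000 × 1.45% × 265/365 = $9,506.2397
1 Dec – 31 Dec 1997: 31 days at 3.05% → $903,000 × 3.05% × 31/365 = $2,339.1411
Total = $16,881.1521

$16,881.15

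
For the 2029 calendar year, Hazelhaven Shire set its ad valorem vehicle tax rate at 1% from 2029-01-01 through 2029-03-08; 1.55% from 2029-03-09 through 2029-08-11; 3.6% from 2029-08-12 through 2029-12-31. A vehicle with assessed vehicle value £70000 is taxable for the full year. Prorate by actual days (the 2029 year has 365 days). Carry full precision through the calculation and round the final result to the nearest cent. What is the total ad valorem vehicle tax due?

2029-01-01 to 2029-03-08: 67 days at 1% → £70000 × 1% × 67/365 = £128.4932
2029-03-09 to 2029-08-11: 156 days at 1.55% → £70000 × 1.55% × 156/365 = £463.7260
2029-08-12 to 2029-12-31: 142 days at 3.6% → £70000 × 3.6% × 142/365 = £980.3836
Total = £1572.6027

£1572.60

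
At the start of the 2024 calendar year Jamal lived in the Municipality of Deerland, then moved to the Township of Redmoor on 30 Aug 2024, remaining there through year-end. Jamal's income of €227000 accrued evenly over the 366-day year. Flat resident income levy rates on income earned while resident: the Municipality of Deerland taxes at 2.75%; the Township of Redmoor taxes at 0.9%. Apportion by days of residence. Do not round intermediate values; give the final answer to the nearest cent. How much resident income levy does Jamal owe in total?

€4819.72

The Municipality of Deerland, 1 Jan – 29 Aug 2024: 242 days → €227000 × 2.75% × 242/366 = €4127.5546
The Township of Redmoor, 30 Aug – 31 Dec 2024: 124 days → €227000 × 0.9% × 124/366 = €692.1639
Total = €4819.7186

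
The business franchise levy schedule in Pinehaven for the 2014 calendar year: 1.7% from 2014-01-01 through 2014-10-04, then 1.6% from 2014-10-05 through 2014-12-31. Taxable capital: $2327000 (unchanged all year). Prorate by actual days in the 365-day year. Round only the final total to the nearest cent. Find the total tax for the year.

$38997.97

2014-01-01 to 2014-10-04: 277 days at 1.7% → $2327000 × 1.7% × 277/365 = $30021.4877
2014-10-05 to 2014-12-31: 88 days at 1.6% → $2327000 × 1.6% × 88/365 = $8976.4822
Total = $38997.9699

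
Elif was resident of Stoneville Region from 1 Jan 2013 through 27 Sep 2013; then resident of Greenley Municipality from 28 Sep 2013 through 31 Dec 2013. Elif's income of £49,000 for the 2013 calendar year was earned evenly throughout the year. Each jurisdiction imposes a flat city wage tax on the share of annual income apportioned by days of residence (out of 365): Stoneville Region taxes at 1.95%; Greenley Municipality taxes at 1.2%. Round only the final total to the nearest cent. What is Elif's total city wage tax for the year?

Stoneville Region, 1 Jan – 27 Sep 2013: 270 days → £49,000 × 1.95% × 270/365 = £706.8082
Greenley Municipality, 28 Sep – 31 Dec 2013: 95 days → £49,000 × 1.2% × 95/365 = £153.0411
Total = £859.8493

£859.85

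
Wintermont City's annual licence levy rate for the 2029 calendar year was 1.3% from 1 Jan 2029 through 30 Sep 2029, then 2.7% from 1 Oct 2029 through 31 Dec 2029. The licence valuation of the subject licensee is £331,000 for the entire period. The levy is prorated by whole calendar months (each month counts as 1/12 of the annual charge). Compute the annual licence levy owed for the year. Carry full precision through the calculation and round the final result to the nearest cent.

£5,461.50

1 Jan – 30 Sep 2029: 9 months at 1.3% → £331,000 × 1.3% × 9/12 = £3,227.2500
1 Oct – 31 Dec 2029: 3 months at 2.7% → £331,000 × 2.7% × 3/12 = £2,234.2500
Total = £5,461.5000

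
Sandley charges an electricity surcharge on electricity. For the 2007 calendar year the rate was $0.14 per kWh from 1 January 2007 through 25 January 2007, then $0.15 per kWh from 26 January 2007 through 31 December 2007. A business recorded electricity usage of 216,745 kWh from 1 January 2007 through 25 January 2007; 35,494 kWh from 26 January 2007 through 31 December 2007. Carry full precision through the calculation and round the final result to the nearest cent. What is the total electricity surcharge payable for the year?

1 January – 25 January 2007: 216,745 kWh at $0.14/kWh → $30,344.30
26 January – 31 December 2007: 35,494 kWh at $0.15/kWh → $5,324.10

$35,668.40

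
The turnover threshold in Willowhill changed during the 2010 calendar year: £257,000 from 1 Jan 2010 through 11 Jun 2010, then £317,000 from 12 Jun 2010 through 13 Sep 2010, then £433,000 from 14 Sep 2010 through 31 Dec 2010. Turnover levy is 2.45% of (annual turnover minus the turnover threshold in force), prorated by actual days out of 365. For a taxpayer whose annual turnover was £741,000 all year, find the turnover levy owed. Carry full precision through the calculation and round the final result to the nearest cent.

£10,191.73

1 Jan – 11 Jun 2010: 162 days, exemption £257,000 → (£741,000 − £257,000) × 2.45% × 162/365 = £5,263.0027
12 Jun – 13 Sep 2010: 94 days, exemption £317,000 → (£741,000 − £317,000) × 2.45% × 94/365 = £2,675.2658
14 Sep – 31 Dec 2010: 109 days, exemption £433,000 → (£741,000 − £433,000) × 2.45% × 109/365 = £2,253.4630
Total = £10,191.7315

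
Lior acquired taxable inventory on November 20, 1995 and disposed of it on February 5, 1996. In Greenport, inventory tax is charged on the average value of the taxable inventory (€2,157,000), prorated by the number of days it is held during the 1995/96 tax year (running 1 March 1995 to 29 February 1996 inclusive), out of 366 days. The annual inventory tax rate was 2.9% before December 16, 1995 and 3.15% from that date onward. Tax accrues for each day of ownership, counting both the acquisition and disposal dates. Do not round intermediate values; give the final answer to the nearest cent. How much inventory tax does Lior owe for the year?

November 20 – December 15, 1995: 26 days at 2.9% → €2,157,000 × 2.9% × 26/366 = €4,443.6557
December 16, 1995 – February 5, 1996: 52 days at 3.15% → €2,157,000 × 3.15% × 52/366 = €9,653.4590
Total = €14,097.1148

€14,097.11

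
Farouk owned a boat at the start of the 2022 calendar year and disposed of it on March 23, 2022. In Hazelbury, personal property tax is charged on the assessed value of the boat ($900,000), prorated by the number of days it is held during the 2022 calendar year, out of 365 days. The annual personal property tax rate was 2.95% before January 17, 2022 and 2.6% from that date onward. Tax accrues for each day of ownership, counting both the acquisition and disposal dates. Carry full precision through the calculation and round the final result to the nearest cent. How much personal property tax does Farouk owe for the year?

$5,395.07

January 1 – January 16, 2022: 16 days at 2.95% → $900,000 × 2.95% × 16/365 = $1,163.8356
January 17 – March 23, 2022: 66 days at 2.6% → $900,000 × 2.6% × 66/365 = $4,231.2329
Total = $5,395.0685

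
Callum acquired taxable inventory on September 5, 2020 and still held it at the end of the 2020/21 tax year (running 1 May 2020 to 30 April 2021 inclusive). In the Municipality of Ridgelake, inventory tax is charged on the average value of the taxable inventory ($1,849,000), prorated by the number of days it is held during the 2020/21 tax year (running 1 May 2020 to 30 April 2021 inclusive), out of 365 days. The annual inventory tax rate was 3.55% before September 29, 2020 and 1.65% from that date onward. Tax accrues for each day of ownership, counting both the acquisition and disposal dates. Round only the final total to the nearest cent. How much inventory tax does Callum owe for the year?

$22,203.20

September 5 – September 28, 2020: 24 days at 3.55% → $1,849,000 × 3.55% × 24/365 = $4,316.0219
September 29, 2020 – April 30, 2021: 214 days at 1.65% → $1,849,000 × 1.65% × 214/365 = $17,887.1753
Total = $22,203.1973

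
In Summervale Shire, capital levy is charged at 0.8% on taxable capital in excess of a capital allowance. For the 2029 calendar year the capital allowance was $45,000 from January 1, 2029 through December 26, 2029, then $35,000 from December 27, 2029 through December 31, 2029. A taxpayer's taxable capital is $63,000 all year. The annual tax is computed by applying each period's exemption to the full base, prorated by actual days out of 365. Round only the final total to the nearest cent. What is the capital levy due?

January 1 – December 26, 2029: 360 days, exemption $45,000 → ($63,000 − $45,000) × 0.8% × 360/365 = $142.0274
December 27 – December 31, 2029: 5 days, exemption $35,000 → ($63,000 − $35,000) × 0.8% × 5/365 = $3.0685
Total = $145.0959

$145.10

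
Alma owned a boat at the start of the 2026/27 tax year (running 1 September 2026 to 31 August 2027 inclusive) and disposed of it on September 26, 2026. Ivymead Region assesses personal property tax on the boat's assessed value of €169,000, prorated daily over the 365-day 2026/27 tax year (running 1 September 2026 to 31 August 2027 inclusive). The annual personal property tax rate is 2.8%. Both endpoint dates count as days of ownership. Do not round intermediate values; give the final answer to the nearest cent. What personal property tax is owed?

Days held (September 1 – September 26, 2026): 26 out of 365
Tax = €169,000 × 2.8% × 26/365 = €337.0740

€337.07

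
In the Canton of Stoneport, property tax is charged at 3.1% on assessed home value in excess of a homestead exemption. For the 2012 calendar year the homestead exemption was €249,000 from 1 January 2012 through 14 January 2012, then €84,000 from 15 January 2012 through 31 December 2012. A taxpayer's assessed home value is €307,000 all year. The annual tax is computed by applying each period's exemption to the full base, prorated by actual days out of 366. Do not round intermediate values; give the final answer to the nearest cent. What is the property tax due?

1 January – 14 January 2012: 14 days, exemption €249,000 → (€307,000 − €249,000) × 3.1% × 14/366 = €68.7760
15 January – 31 December 2012: 352 days, exemption €84,000 → (€307,000 − €84,000) × 3.1% × 352/366 = €6,648.5683
Total = €6,717.3443

€6,717.34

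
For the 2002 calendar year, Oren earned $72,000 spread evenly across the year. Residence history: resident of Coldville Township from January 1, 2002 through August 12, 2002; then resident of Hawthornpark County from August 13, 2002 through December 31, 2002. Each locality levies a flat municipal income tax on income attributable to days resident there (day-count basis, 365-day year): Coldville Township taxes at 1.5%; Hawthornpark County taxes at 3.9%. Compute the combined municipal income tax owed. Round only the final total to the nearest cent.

$1,747.53

Coldville Township, January 1 – August 12, 2002: 224 days → $72,000 × 1.5% × 224/365 = $662.7945
Hawthornpark County, August 13 – December 31, 2002: 141 days → $72,000 × 3.9% × 141/365 = $1,084.7342
Total = $1,747.5288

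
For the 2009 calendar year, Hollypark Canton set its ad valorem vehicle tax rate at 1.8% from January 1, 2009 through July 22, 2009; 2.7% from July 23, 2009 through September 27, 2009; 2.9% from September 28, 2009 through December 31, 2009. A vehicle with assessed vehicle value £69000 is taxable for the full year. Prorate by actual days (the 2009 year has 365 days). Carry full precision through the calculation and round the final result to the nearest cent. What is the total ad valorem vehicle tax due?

£1553.54

January 1 – July 22, 2009: 203 days at 1.8% → £69000 × 1.8% × 203/365 = £690.7562
July 23 – September 27, 2009: 67 days at 2.7% → £69000 × 2.7% × 67/365 = £341.9753
September 28 – December 31, 2009: 95 days at 2.9% → £69000 × 2.9% × 95/365 = £520.8082
Total = £1553.5397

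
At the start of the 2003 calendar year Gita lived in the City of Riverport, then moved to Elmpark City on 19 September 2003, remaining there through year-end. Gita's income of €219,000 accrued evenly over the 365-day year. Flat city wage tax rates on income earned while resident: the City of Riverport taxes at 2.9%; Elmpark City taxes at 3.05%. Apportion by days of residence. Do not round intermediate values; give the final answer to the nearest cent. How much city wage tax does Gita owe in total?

The City of Riverport, 1 January – 18 September 2003: 261 days → €219,000 × 2.9% × 261/365 = €4,541.4000
Elmpark City, 19 September – 31 December 2003: 104 days → €219,000 × 3.05% × 104/365 = €1,903.2000
Total = €6,444.6000

€6,444.60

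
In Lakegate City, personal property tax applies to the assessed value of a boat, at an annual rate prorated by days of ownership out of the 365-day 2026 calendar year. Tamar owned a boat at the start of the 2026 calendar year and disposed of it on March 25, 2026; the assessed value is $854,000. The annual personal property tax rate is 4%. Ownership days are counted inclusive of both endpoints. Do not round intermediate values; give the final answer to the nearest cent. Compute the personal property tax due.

Days held (January 1 – March 25, 2026): 84 out of 365
Tax = $854,000 × 4% × 84/365 = $7,861.4795

$7,861.48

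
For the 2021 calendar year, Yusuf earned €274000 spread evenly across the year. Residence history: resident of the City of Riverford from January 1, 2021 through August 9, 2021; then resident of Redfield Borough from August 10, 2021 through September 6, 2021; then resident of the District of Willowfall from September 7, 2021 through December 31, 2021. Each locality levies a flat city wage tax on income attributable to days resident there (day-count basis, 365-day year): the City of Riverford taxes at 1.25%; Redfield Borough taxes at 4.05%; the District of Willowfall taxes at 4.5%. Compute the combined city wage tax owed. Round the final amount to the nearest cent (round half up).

€6843.62

The City of Riverford, January 1 – August 9, 2021: 221 days → €274000 × 1.25% × 221/365 = €2073.7671
Redfield Borough, August 10 – September 6, 2021: 28 days → €274000 × 4.05% × 28/365 = €851.2767
The District of Willowfall, September 7 – December 31, 2021: 116 days → €274000 × 4.5% × 116/365 = €3918.5753
Total = €6843.6192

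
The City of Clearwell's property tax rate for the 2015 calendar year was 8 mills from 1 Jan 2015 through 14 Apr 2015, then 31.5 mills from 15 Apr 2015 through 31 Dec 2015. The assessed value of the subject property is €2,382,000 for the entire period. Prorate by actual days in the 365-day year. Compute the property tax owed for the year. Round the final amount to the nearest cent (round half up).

€59,083.39

1 Jan – 14 Apr 2015: 104 days at 8 mills → €2,382,000 × 0.8% × 104/365 = €5,429.6548
15 Apr – 31 Dec 2015: 261 days at 31.5 mills → €2,382,000 × 3.15% × 261/365 = €53,653.7342
Total = €59,083.3890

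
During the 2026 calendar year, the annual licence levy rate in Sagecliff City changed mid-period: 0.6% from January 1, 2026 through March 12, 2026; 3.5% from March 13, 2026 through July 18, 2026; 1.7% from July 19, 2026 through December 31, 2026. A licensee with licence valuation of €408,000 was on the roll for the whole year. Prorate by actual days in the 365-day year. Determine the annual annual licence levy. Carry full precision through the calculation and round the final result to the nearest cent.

€8,638.42

January 1 – March 12, 2026: 71 days at 0.6% → €408,000 × 0.6% × 71/365 = €476.1863
March 13 – July 18, 2026: 128 days at 3.5% → €408,000 × 3.5% × 128/365 = €5,007.7808
July 19 – December 31, 2026: 166 days at 1.7% → €408,000 × 1.7% × 166/365 = €3,154.4548
Total = €8,638.4219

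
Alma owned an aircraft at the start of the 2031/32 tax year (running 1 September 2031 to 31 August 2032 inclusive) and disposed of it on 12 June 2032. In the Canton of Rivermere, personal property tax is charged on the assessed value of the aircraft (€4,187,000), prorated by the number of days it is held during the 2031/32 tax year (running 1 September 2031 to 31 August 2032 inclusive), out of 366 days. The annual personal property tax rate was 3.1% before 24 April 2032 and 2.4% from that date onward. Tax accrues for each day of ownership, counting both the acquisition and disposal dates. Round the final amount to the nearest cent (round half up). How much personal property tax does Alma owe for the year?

1 September 2031 – 23 April 2032: 236 days at 3.1% → €4,187,000 × 3.1% × 236/366 = €83,694.2404
24 April – 12 June 2032: 50 days at 2.4% → €4,187,000 × 2.4% × 50/366 = €13,727.8689
Total = €97,422.1093

€97,422.11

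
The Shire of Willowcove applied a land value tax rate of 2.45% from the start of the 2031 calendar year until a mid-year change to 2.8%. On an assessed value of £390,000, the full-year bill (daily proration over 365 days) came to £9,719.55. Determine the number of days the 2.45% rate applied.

Let d = days at the first rate; then 365 − d days at the second rate.
£390,000 × [2.45%·d + 2.8%·(365−d)] / 365 = £9,719.55
Solving gives d = 321, so the new rate took effect on 18 November 2031.

321 days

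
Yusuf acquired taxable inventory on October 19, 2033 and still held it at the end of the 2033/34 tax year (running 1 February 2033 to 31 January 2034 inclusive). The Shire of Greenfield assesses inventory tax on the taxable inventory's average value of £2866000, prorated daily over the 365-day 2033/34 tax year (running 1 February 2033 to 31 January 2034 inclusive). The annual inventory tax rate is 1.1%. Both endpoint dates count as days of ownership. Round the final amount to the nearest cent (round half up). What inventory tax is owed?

£9069.12

Days held (October 19, 2033 – January 31, 2034): 105 out of 365
Tax = £2866000 × 1.1% × 105/365 = £9069.1233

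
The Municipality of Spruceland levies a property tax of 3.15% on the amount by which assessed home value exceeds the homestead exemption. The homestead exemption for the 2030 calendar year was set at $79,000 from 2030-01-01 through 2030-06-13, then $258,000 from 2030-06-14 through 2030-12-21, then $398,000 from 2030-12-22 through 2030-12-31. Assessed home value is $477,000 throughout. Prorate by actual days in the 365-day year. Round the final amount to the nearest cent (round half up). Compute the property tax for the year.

$9,311.14

2030-01-01 to 2030-06-13: 164 days, exemption $79,000 → ($477,000 − $79,000) × 3.15% × 164/365 = $5,633.0630
2030-06-14 to 2030-12-21: 191 days, exemption $258,000 → ($477,000 − $258,000) × 3.15% × 191/365 = $3,609.9000
2030-12-22 to 2030-12-31: 10 days, exemption $398,000 → ($477,000 − $398,000) × 3.15% × 10/365 = $68.1781
Total = $9,311.1411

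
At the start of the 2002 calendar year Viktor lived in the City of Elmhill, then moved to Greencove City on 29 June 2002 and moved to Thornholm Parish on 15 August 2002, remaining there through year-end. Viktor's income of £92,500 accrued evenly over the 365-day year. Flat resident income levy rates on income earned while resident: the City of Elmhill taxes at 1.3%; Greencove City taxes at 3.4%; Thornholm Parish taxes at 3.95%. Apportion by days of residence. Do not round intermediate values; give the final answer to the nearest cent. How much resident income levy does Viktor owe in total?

£2,386.12

The City of Elmhill, 1 January – 28 June 2002: 179 days → £92,500 × 1.3% × 179/365 = £589.7192
Greencove City, 29 June – 14 August 2002: 47 days → £92,500 × 3.4% × 47/365 = £404.9726
Thornholm Parish, 15 August – 31 December 2002: 139 days → £92,500 × 3.95% × 139/365 = £1,391.4281
Total = £2,386.1199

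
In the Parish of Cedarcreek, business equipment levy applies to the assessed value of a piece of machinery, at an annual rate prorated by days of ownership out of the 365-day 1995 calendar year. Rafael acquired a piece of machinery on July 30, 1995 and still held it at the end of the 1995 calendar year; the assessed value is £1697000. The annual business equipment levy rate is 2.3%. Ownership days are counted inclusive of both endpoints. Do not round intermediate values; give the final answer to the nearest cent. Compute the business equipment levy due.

£16574.81

Days held (July 30 – December 31, 1995): 155 out of 365
Tax = £1697000 × 2.3% × 155/365 = £16574.8082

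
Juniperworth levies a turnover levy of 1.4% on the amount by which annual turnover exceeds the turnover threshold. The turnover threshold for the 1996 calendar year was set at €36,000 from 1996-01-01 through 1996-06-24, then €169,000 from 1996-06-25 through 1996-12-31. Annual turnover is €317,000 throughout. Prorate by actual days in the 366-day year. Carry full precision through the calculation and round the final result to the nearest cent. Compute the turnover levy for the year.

€2,967.39

1996-01-01 to 1996-06-24: 176 days, exemption €36,000 → (€317,000 − €36,000) × 1.4% × 176/366 = €1,891.7596
1996-06-25 to 1996-12-31: 190 days, exemption €169,000 → (€317,000 − €169,000) × 1.4% × 190/366 = €1,075.6284
Total = €2,967.3880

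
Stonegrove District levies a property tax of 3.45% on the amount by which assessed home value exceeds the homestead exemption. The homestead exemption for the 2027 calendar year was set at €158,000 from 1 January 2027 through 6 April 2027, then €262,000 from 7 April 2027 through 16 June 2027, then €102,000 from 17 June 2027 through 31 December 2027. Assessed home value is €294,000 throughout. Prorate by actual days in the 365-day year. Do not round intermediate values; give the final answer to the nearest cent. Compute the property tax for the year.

1 January – 6 April 2027: 96 days, exemption €158,000 → (€294,000 − €158,000) × 3.45% × 96/365 = €1,234.0603
7 April – 16 June 2027: 71 days, exemption €262,000 → (€294,000 − €262,000) × 3.45% × 71/365 = €214.7507
17 June – 31 December 2027: 198 days, exemption €102,000 → (€294,000 − €102,000) × 3.45% × 198/365 = €3,593.2932
Total = €5,042.1041

€5,042.10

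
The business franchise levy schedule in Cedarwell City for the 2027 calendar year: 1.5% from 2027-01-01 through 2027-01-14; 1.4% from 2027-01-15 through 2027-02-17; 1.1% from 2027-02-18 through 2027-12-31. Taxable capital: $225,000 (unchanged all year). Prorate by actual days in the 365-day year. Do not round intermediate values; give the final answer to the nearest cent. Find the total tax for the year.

$2,572.40

2027-01-01 to 2027-01-14: 14 days at 1.5% → $225,000 × 1.5% × 14/365 = $129.4521
2027-01-15 to 2027-02-17: 34 days at 1.4% → $225,000 × 1.4% × 34/365 = $293.4247
2027-02-18 to 2027-12-31: 317 days at 1.1% → $225,000 × 1.1% × 317/365 = $2,149.5205
Total = $2,572.3973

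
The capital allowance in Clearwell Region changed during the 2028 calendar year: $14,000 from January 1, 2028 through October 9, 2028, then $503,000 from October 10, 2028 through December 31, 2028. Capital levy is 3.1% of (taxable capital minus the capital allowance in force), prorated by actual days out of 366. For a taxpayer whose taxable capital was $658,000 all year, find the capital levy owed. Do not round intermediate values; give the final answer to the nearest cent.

$16,526.30

January 1 – October 9, 2028: 283 days, exemption $14,000 → ($658,000 − $14,000) × 3.1% × 283/366 = $15,436.6448
October 10 – December 31, 2028: 83 days, exemption $503,000 → ($658,000 − $503,000) × 3.1% × 83/366 = $1,089.6585
Total = $16,526.3033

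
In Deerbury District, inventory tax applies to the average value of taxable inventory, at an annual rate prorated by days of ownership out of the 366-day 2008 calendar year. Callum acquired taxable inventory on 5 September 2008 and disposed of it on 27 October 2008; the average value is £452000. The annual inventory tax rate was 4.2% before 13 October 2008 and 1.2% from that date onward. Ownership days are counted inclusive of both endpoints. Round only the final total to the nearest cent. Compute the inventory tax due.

5 September – 12 October 2008: 38 days at 4.2% → £452000 × 4.2% × 38/366 = £1971.0164
13 October – 27 October 2008: 15 days at 1.2% → £452000 × 1.2% × 15/366 = £222.2951
Total = £2193.3115

£2193.31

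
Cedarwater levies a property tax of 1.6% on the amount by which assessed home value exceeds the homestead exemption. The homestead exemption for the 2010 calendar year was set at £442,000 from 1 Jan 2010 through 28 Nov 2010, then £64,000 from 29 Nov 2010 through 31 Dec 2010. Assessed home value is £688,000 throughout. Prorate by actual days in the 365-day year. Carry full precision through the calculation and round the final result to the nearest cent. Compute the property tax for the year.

£4,482.81

1 Jan – 28 Nov 2010: 332 days, exemption £442,000 → (£688,000 − £442,000) × 1.6% × 332/365 = £3,580.1425
29 Nov – 31 Dec 2010: 33 days, exemption £64,000 → (£688,000 − £64,000) × 1.6% × 33/365 = £902.6630
Total = £4,482.8055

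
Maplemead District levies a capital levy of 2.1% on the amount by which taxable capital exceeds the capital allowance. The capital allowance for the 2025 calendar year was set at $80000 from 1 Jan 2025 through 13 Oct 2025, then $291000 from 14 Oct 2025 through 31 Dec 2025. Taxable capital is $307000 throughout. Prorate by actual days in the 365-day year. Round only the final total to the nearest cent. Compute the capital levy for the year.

$3807.96

1 Jan – 13 Oct 2025: 286 days, exemption $80000 → ($307000 − $80000) × 2.1% × 286/365 = $3735.2384
14 Oct – 31 Dec 2025: 79 days, exemption $291000 → ($307000 − $291000) × 2.1% × 79/365 = $72.7233
Total = $3807.9616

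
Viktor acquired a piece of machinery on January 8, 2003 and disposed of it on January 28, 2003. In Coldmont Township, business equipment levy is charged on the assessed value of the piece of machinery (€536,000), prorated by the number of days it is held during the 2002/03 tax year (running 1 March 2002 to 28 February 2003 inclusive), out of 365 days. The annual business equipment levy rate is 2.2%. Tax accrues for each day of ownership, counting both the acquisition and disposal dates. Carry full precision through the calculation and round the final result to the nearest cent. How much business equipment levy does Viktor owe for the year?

€678.44

Days held (January 8 – January 28, 2003): 21 out of 365
Tax = €536,000 × 2.2% × 21/365 = €678.4438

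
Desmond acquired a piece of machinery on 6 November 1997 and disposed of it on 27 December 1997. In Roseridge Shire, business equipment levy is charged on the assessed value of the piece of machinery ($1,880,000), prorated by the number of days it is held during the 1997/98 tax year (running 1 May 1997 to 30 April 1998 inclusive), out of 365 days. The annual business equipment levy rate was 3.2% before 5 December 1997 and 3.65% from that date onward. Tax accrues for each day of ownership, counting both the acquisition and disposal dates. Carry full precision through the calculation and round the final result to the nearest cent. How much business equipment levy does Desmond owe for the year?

6 November – 4 December 1997: 29 days at 3.2% → $1,880,000 × 3.2% × 29/365 = $4,779.8356
5 December – 27 December 1997: 23 days at 3.65% → $1,880,000 × 3.65% × 23/365 = $4,324.0000
Total = $9,103.8356

$9,103.84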